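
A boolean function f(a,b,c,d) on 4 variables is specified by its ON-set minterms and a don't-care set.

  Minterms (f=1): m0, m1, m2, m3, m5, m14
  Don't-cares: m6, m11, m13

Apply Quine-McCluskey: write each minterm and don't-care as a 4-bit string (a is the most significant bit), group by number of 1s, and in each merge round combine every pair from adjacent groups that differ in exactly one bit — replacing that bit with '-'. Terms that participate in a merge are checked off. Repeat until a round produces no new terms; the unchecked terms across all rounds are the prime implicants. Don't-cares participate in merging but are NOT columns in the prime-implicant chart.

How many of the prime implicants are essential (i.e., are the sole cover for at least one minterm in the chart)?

Round 0: 0000✓ 0001✓ 0010✓ 0011✓ 0101✓ 0110✓ 1011✓ 1101✓ 1110✓
Round 1: -011 -101 -110 0-01 0-10 00-0✓ 00-1✓ 000-✓ 001-✓
Round 2: 00--
PIs = {-011, -101, -110, 0-01, 0-10, 00--}
Coverage chart:
  m0: 00-- ←essential
  m1: 0-01,00--
  m2: 0-10,00--
  m3: -011,00--
  m5: -101,0-01
  m14: -110 ←essential
Essential: -110, 00--

2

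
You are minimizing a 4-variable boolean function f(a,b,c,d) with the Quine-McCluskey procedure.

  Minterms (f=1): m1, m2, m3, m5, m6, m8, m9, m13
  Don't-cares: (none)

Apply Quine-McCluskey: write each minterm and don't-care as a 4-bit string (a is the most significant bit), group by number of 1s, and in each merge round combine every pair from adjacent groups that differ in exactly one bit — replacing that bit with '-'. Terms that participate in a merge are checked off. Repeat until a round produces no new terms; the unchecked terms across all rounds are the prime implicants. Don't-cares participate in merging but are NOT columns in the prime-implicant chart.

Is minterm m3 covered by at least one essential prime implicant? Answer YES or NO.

NO

size-2^0 implicants → 0001(✓)  0010(✓)  0011(✓)  0101(✓)  0110(✓)  1000(✓)  1001(✓)  1101(✓)
size-2^1 implicants → -001(✓)  -101(✓)  0-01(✓)  0-10  00-1  001-  1-01(✓)  100-
size-2^2 implicants → --01
Unchecked terms (primes): --01, 0-10, 00-1, 001-, 100-
Minterm coverage:
  m1 ⊆ --01,00-1
  m2 ⊆ 0-10,001-
  m3 ⊆ 00-1,001-
  m5 ⊆ --01 [E]
  m6 ⊆ 0-10 [E]
  m8 ⊆ 100- [E]
  m9 ⊆ --01,100-
  m13 ⊆ --01 [E]
E = {--01, 0-10, 100-}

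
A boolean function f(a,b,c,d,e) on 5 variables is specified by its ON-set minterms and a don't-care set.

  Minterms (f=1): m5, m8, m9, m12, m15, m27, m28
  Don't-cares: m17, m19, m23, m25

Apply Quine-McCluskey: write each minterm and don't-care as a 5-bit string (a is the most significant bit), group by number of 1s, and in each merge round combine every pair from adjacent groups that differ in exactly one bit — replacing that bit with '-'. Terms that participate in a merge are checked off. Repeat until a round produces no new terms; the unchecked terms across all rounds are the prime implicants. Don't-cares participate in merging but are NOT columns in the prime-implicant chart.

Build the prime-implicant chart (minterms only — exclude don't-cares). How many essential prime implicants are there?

size-2^0 implicants → 00101  01000(✓)  01001(✓)  01100(✓)  01111  10001(✓)  10011(✓)  10111(✓)  11001(✓)  11011(✓)  11100(✓)
size-2^1 implicants → -1001  -1100  01-00  0100-  1-001(✓)  1-011(✓)  10-11  100-1(✓)  110-1(✓)
size-2^2 implicants → 1-0-1
Unchecked terms (primes): -1001, -1100, 00101, 01-00, 0100-, 01111, 1-0-1, 10-11
Minterm coverage:
  m5 ⊆ 00101 [E]
  m8 ⊆ 01-00,0100-
  m9 ⊆ -1001,0100-
  m12 ⊆ -1100,01-00
  m15 ⊆ 01111 [E]
  m27 ⊆ 1-0-1 [E]
  m28 ⊆ -1100 [E]
E = {-1100, 00101, 01111, 1-0-1}

4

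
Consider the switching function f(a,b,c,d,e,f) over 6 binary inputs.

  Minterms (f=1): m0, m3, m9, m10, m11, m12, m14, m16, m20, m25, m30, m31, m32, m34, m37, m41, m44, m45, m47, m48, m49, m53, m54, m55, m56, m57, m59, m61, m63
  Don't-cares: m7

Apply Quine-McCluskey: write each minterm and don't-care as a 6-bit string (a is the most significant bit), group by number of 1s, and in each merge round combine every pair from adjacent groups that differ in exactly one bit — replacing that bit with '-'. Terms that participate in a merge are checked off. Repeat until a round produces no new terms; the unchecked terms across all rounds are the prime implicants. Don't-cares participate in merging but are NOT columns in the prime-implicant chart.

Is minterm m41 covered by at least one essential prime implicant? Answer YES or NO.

size-2^0 implicants → 000000(✓)  000011(✓)  000111(✓)  001001(✓)  001010(✓)  001011(✓)  001100(✓)  001110(✓)  010000(✓)  010100(✓)  011001(✓)  011110(✓)  011111(✓)  100000(✓)  100010(✓)  100101(✓)  101001(✓)  101100(✓)  101101(✓)  101111(✓)  110000(✓)  110001(✓)  110101(✓)  110110(✓)  110111(✓)  111000(✓)  111001(✓)  111011(✓)  111101(✓)  111111(✓)
size-2^1 implicants → -00000(✓)  -01001(✓)  -01100  -10000(✓)  -11001(✓)  -11111  0-0000(✓)  0-1001(✓)  0-1110  00-011  000-11  001-10  0010-1  00101-  0011-0  010-00  01111-  1-0000(✓)  1-0101(✓)  1-1001(✓)  1-1101(✓)  1-1111(✓)  10-101(✓)  1000-0  101-01(✓)  1011-1(✓)  10110-  11-000(✓)  11-001(✓)  11-101(✓)  11-111(✓)  110-01(✓)  11000-(✓)  1101-1(✓)  11011-  111-01(✓)  111-11(✓)  1110-1(✓)  11100-(✓)  1111-1(✓)
size-2^2 implicants → --0000  --1001  1--101  1-1-01  1-11-1  11--01  11-00-  11-1-1  111--1
Unchecked terms (primes): --0000, --1001, -01100, -11111, 0-1110, 00-011, 000-11, 001-10, 0010-1, 00101-, 0011-0, 010-00, 01111-, 1--101, 1-1-01, 1-11-1, 1000-0, 10110-, 11--01, 11-00-, 11-1-1, 11011-, 111--1
Minterm coverage:
  m0 ⊆ --0000 [E]
  m3 ⊆ 00-011,000-11
  m9 ⊆ --1001,0010-1
  m10 ⊆ 001-10,00101-
  m11 ⊆ 00-011,0010-1,00101-
  m12 ⊆ -01100,0011-0
  m14 ⊆ 0-1110,001-10,0011-0
  m16 ⊆ --0000,010-00
  m20 ⊆ 010-00 [E]
  m25 ⊆ --1001 [E]
  m30 ⊆ 0-1110,01111-
  m31 ⊆ -11111,01111-
  m32 ⊆ --0000,1000-0
  m34 ⊆ 1000-0 [E]
  m37 ⊆ 1--101 [E]
  m41 ⊆ --1001,1-1-01
  m44 ⊆ -01100,10110-
  m45 ⊆ 1--101,1-1-01,1-11-1,10110-
  m47 ⊆ 1-11-1 [E]
  m48 ⊆ --0000,11-00-
  m49 ⊆ 11--01,11-00-
  m53 ⊆ 1--101,11--01,11-1-1
  m54 ⊆ 11011- [E]
  m55 ⊆ 11-1-1,11011-
  m56 ⊆ 11-00- [E]
  m57 ⊆ --1001,1-1-01,11--01,11-00-,111--1
  m59 ⊆ 111--1 [E]
  m61 ⊆ 1--101,1-1-01,1-11-1,11--01,11-1-1,111--1
  m63 ⊆ -11111,1-11-1,11-1-1,111--1
E = {--0000, --1001, 010-00, 1--101, 1-11-1, 1000-0, 11-00-, 11011-, 111--1}

YES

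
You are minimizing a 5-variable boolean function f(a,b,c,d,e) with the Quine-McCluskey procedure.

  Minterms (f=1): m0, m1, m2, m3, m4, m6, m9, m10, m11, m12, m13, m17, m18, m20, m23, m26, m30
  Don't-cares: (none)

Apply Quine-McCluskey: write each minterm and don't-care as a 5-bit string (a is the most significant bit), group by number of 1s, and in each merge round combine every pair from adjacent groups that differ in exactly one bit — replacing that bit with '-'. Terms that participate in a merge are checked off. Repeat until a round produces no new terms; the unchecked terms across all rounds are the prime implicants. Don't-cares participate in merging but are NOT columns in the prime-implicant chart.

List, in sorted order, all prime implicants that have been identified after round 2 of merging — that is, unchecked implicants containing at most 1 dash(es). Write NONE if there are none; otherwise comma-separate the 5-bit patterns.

Round 0: 00000✓ 00001✓ 00010✓ 00011✓ 00100✓ 00110✓ 01001✓ 01010✓ 01011✓ 01100✓ 01101✓ 10001✓ 10010✓ 10100✓ 10111 11010✓ 11110✓
Round 1: -0001 -0010✓ -0100 -1010✓ 0-001✓ 0-010✓ 0-011✓ 0-100 00-00✓ 00-10✓ 000-0✓ 000-1✓ 0000-✓ 0001-✓ 001-0✓ 01-01 010-1✓ 0101-✓ 0110- 1-010✓ 11-10
Round 2: --010 0-0-1 0-01- 00--0 000--
PIs = {--010, -0001, -0100, 0-0-1, 0-01-, 0-100, 00--0, 000--, 01-01, 0110-, 10111, 11-10}

-0001, -0100, 0-100, 01-01, 0110-, 10111, 11-10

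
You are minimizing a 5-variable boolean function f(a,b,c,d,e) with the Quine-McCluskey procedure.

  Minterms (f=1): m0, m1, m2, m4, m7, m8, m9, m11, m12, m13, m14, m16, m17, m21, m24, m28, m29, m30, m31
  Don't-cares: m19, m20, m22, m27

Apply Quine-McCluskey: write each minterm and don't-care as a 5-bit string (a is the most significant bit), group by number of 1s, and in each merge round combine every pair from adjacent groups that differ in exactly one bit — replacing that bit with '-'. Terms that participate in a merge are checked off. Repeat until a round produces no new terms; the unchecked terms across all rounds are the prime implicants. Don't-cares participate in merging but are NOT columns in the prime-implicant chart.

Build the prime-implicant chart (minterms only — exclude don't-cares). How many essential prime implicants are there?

4

Round 0: 00000✓ 00001✓ 00010✓ 00100✓ 00111 01000✓ 01001✓ 01011✓ 01100✓ 01101✓ 01110✓ 10000✓ 10001✓ 10011✓ 10100✓ 10101✓ 10110✓ 11000✓ 11011✓ 11100✓ 11101✓ 11110✓ 11111✓
Round 1: -0000✓ -0001✓ -0100✓ -1000✓ -1011 -1100✓ -1101✓ -1110✓ 0-000✓ 0-001✓ 0-100✓ 00-00✓ 000-0 0000-✓ 01-00✓ 01-01✓ 010-1 0100-✓ 011-0✓ 0110-✓ 1-000✓ 1-011 1-100✓ 1-101✓ 1-110✓ 10-00✓ 10-01✓ 100-1 1000-✓ 101-0✓ 1010-✓ 11-00✓ 11-11 111-0✓ 111-1✓ 1110-✓ 1111-✓
Round 2: --000✓ --100✓ -0-00✓ -000- -1-00✓ -11-0 -110- 0--00✓ 0-00- 01-0- 1--00✓ 1-1-0 1-10- 10-0- 111--
Round 3: ---00
PIs = {---00, -000-, -1011, -11-0, -110-, 0-00-, 000-0, 00111, 01-0-, 010-1, 1-011, 1-1-0, 1-10-, 10-0-, 100-1, 11-11, 111--}
Coverage chart:
  m0: ---00,-000-,0-00-,000-0
  m1: -000-,0-00-
  m2: 000-0 ←essential
  m4: ---00 ←essential
  m7: 00111 ←essential
  m8: ---00,0-00-,01-0-
  m9: 0-00-,01-0-,010-1
  m11: -1011,010-1
  m12: ---00,-11-0,-110-,01-0-
  m13: -110-,01-0-
  m14: -11-0 ←essential
  m16: ---00,-000-,10-0-
  m17: -000-,10-0-,100-1
  m21: 1-10-,10-0-
  m24: ---00 ←essential
  m28: ---00,-11-0,-110-,1-1-0,1-10-,111--
  m29: -110-,1-10-,111--
  m30: -11-0,1-1-0,111--
  m31: 11-11,111--
Essential: ---00, -11-0, 000-0, 00111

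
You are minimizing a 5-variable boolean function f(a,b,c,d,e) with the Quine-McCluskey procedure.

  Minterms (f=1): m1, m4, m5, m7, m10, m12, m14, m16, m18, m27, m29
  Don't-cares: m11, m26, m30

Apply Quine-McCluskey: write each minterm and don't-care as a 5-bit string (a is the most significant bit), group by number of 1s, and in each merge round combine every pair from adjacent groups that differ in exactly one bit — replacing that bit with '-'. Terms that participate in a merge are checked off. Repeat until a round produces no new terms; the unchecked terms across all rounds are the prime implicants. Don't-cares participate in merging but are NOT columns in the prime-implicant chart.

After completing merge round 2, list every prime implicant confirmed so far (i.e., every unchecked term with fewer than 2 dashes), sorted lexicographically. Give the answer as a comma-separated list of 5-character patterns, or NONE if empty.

Round 0: 00001✓ 00100✓ 00101✓ 00111✓ 01010✓ 01011✓ 01100✓ 01110✓ 10000✓ 10010✓ 11010✓ 11011✓ 11101 11110✓
Round 1: -1010✓ -1011✓ -1110✓ 0-100 00-01 001-1 0010- 01-10✓ 0101-✓ 011-0 1-010 100-0 11-10✓ 1101-✓
Round 2: -1-10 -101-
PIs = {-1-10, -101-, 0-100, 00-01, 001-1, 0010-, 011-0, 1-010, 100-0, 11101}

0-100, 00-01, 001-1, 0010-, 011-0, 1-010, 100-0, 11101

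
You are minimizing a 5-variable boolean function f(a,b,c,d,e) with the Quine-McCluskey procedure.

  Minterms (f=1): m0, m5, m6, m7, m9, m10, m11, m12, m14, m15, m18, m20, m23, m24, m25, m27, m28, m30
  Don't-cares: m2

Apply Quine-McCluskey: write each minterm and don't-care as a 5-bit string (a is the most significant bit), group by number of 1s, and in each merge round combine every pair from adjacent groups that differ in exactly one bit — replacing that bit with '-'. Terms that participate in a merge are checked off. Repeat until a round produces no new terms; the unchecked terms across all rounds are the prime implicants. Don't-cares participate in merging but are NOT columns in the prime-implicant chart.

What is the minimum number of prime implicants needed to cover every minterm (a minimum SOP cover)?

10

size-2^0 implicants → 00000(✓)  00010(✓)  00101(✓)  00110(✓)  00111(✓)  01001(✓)  01010(✓)  01011(✓)  01100(✓)  01110(✓)  01111(✓)  10010(✓)  10100(✓)  10111(✓)  11000(✓)  11001(✓)  11011(✓)  11100(✓)  11110(✓)
size-2^1 implicants → -0010  -0111  -1001(✓)  -1011(✓)  -1100(✓)  -1110(✓)  0-010(✓)  0-110(✓)  0-111(✓)  00-10(✓)  000-0  001-1  0011-(✓)  01-10(✓)  01-11(✓)  010-1(✓)  0101-(✓)  011-0(✓)  0111-(✓)  1-100  11-00  110-1(✓)  1100-  111-0(✓)
size-2^2 implicants → -10-1  -11-0  0--10  0-11-  01-1-
Unchecked terms (primes): -0010, -0111, -10-1, -11-0, 0--10, 0-11-, 000-0, 001-1, 01-1-, 1-100, 11-00, 1100-
Minterm coverage:
  m0 ⊆ 000-0 [E]
  m5 ⊆ 001-1 [E]
  m6 ⊆ 0--10,0-11-
  m7 ⊆ -0111,0-11-,001-1
  m9 ⊆ -10-1 [E]
  m10 ⊆ 0--10,01-1-
  m11 ⊆ -10-1,01-1-
  m12 ⊆ -11-0 [E]
  m14 ⊆ -11-0,0--10,0-11-,01-1-
  m15 ⊆ 0-11-,01-1-
  m18 ⊆ -0010 [E]
  m20 ⊆ 1-100 [E]
  m23 ⊆ -0111 [E]
  m24 ⊆ 11-00,1100-
  m25 ⊆ -10-1,1100-
  m27 ⊆ -10-1 [E]
  m28 ⊆ -11-0,1-100,11-00
  m30 ⊆ -11-0 [E]
E = {-0010, -0111, -10-1, -11-0, 000-0, 001-1, 1-100}
Petrick residual → 0--10, 0-11-, 11-00
Cover = b'c'de' + b'cde + bc'e + bce' + a'de' + a'cd + a'b'c'e' + a'b'ce + acd'e' + abd'e'  |cover|=10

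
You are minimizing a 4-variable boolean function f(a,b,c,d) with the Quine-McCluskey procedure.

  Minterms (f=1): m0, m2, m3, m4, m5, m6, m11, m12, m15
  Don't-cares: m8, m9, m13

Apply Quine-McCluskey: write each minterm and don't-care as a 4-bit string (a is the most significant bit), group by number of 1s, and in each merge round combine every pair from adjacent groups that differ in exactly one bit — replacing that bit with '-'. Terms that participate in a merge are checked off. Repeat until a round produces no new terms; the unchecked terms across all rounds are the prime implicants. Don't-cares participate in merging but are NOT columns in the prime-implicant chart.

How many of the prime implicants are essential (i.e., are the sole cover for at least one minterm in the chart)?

size-2^0 implicants → 0000(✓)  0010(✓)  0011(✓)  0100(✓)  0101(✓)  0110(✓)  1000(✓)  1001(✓)  1011(✓)  1100(✓)  1101(✓)  1111(✓)
size-2^1 implicants → -000(✓)  -011  -100(✓)  -101(✓)  0-00(✓)  0-10(✓)  00-0(✓)  001-  01-0(✓)  010-(✓)  1-00(✓)  1-01(✓)  1-11(✓)  10-1(✓)  100-(✓)  11-1(✓)  110-(✓)
size-2^2 implicants → --00  -10-  0--0  1--1  1-0-
Unchecked terms (primes): --00, -011, -10-, 0--0, 001-, 1--1, 1-0-
Minterm coverage:
  m0 ⊆ --00,0--0
  m2 ⊆ 0--0,001-
  m3 ⊆ -011,001-
  m4 ⊆ --00,-10-,0--0
  m5 ⊆ -10- [E]
  m6 ⊆ 0--0 [E]
  m11 ⊆ -011,1--1
  m12 ⊆ --00,-10-,1-0-
  m15 ⊆ 1--1 [E]
E = {-10-, 0--0, 1--1}

3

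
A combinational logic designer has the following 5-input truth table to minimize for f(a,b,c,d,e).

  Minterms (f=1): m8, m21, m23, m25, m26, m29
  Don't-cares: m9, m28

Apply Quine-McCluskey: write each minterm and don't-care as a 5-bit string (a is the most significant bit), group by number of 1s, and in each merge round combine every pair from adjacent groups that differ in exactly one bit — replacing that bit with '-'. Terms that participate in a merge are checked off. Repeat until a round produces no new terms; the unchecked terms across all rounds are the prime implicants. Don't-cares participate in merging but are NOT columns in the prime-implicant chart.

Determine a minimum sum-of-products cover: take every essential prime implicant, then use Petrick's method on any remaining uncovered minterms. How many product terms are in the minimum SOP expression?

Round 0: 01000✓ 01001✓ 10101✓ 10111✓ 11001✓ 11010 11100✓ 11101✓
Round 1: -1001 0100- 1-101 101-1 11-01 1110-
PIs = {-1001, 0100-, 1-101, 101-1, 11-01, 11010, 1110-}
Coverage chart:
  m8: 0100- ←essential
  m21: 1-101,101-1
  m23: 101-1 ←essential
  m25: -1001,11-01
  m26: 11010 ←essential
  m29: 1-101,11-01,1110-
Essential: 0100-, 101-1, 11010
Petrick residual → 11-01
Min cover (4 terms): a'bc'd' + ab'ce + abd'e + abc'de'

4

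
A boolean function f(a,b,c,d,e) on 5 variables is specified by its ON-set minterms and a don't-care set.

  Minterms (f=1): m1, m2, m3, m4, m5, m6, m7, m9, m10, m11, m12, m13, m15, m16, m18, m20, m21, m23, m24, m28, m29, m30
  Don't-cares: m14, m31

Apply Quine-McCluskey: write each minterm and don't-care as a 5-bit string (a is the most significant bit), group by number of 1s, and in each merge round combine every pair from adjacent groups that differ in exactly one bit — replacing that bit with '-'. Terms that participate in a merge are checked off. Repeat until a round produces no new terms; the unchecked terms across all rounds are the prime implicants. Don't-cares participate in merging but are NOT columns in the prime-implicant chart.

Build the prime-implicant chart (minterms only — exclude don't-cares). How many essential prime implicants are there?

[col 0] 00001*, 00010*, 00011*, 00100*, 00101*, 00110*, 00111*, 01001*, 01010*, 01011*, 01100*, 01101*, 01110*, 01111*, 10000*, 10010*, 10100*, 10101*, 10111*, 11000*, 11100*, 11101*, 11110*, 11111*
[col 1] -0010, -0100*, -0101*, -0111*, -1100*, -1101*, -1110*, -1111*, 0-001*, 0-010*, 0-011*, 0-100*, 0-101*, 0-110*, 0-111*, 00-01*, 00-10*, 00-11*, 000-1*, 0001-*, 001-0*, 001-1*, 0010-*, 0011-*, 01-01*, 01-10*, 01-11*, 010-1*, 0101-*, 011-0*, 011-1*, 0110-*, 0111-*, 1-000*, 1-100*, 1-101*, 1-111*, 10-00*, 100-0, 101-1*, 1010-*, 11-00*, 111-0*, 111-1*, 1110-*, 1111-*
[col 2] --100*, --101*, --111*, -01-1*, -010-*, -11-0*, -11-1*, -110-*, -111-*, 0--01*, 0--10*, 0--11*, 0-0-1*, 0-01-*, 0-1-0*, 0-1-1*, 0-10-*, 0-11-*, 00--1*, 00-1-*, 001--*, 01--1*, 01-1-*, 011--*, 1--00, 1-1-1*, 1-10-*, 111--*
[col 3] --1-1, --10-, -11--, 0---1, 0--1-, 0-1--
Prime implicants: --1-1, --10-, -0010, -11--, 0---1, 0--1-, 0-1--, 1--00, 100-0
PI chart (minterm → PIs covering it):
  1 | 0---1  (sole → essential)
  2 | -0010,0--1-
  3 | 0---1,0--1-
  4 | --10-,0-1--
  5 | --1-1,--10-,0---1,0-1--
  6 | 0--1-,0-1--
  7 | --1-1,0---1,0--1-,0-1--
  9 | 0---1  (sole → essential)
  10 | 0--1-  (sole → essential)
  11 | 0---1,0--1-
  12 | --10-,-11--,0-1--
  13 | --1-1,--10-,-11--,0---1,0-1--
  15 | --1-1,-11--,0---1,0--1-,0-1--
  16 | 1--00,100-0
  18 | -0010,100-0
  20 | --10-,1--00
  21 | --1-1,--10-
  23 | --1-1  (sole → essential)
  24 | 1--00  (sole → essential)
  28 | --10-,-11--,1--00
  29 | --1-1,--10-,-11--
  30 | -11--  (sole → essential)
Essential prime implicants: --1-1, -11--, 0---1, 0--1-, 1--00

5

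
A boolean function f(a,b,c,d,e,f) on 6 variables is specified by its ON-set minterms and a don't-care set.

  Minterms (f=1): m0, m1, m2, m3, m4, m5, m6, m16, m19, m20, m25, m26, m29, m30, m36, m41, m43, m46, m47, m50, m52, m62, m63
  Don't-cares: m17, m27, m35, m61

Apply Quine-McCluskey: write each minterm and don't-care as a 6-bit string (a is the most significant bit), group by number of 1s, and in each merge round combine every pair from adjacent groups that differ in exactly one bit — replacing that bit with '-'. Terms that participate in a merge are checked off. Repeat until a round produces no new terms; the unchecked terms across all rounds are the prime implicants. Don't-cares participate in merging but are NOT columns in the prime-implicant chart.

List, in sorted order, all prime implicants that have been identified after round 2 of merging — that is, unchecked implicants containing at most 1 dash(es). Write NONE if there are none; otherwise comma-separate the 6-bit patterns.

-00011, -11101, -11110, 011-01, 011-10, 01101-, 10-011, 101-11, 1010-1, 110010, 1111-1

[col 0] 000000*, 000001*, 000010*, 000011*, 000100*, 000101*, 000110*, 010000*, 010001*, 010011*, 010100*, 011001*, 011010*, 011011*, 011101*, 011110*, 100011*, 100100*, 101001*, 101011*, 101110*, 101111*, 110010, 110100*, 111101*, 111110*, 111111*
[col 1] -00011, -00100*, -10100*, -11101, -11110, 0-0000*, 0-0001*, 0-0011*, 0-0100*, 000-00*, 000-01*, 000-10*, 0000-0*, 0000-1*, 00000-*, 00001-*, 0001-0*, 00010-*, 01-001*, 01-011*, 010-00*, 0100-1*, 01000-*, 011-01, 011-10, 0110-1*, 01101-, 1-0100*, 1-1110*, 1-1111*, 10-011, 101-11, 1010-1, 10111-*, 1111-1, 11111-*
[col 2] --0100, 0-0-00, 0-00-1, 0-000-, 000--0, 000-0-, 0000--, 01-0-1, 1-111-
Prime implicants: --0100, -00011, -11101, -11110, 0-0-00, 0-00-1, 0-000-, 000--0, 000-0-, 0000--, 01-0-1, 011-01, 011-10, 01101-, 1-111-, 10-011, 101-11, 1010-1, 110010, 1111-1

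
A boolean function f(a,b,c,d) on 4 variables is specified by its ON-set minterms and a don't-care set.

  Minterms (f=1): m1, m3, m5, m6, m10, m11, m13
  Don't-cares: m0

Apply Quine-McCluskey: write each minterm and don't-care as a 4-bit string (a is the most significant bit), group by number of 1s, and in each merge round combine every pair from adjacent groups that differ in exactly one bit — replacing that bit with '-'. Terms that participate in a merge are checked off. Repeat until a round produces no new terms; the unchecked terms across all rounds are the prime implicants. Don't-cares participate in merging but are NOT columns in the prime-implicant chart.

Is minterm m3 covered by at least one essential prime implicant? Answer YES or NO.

size-2^0 implicants → 0000(✓)  0001(✓)  0011(✓)  0101(✓)  0110  1010(✓)  1011(✓)  1101(✓)
size-2^1 implicants → -011  -101  0-01  00-1  000-  101-
Unchecked terms (primes): -011, -101, 0-01, 00-1, 000-, 0110, 101-
Minterm coverage:
  m1 ⊆ 0-01,00-1,000-
  m3 ⊆ -011,00-1
  m5 ⊆ -101,0-01
  m6 ⊆ 0110 [E]
  m10 ⊆ 101- [E]
  m11 ⊆ -011,101-
  m13 ⊆ -101 [E]
E = {-101, 0110, 101-}

NO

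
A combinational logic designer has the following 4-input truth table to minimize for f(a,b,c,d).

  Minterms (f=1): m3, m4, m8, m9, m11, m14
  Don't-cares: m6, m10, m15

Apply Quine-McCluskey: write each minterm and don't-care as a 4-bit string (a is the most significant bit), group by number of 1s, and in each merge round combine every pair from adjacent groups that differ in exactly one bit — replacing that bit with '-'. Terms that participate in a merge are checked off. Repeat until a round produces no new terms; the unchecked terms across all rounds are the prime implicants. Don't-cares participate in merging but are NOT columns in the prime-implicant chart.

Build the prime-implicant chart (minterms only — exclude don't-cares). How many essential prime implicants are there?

3

size-2^0 implicants → 0011(✓)  0100(✓)  0110(✓)  1000(✓)  1001(✓)  1010(✓)  1011(✓)  1110(✓)  1111(✓)
size-2^1 implicants → -011  -110  01-0  1-10(✓)  1-11(✓)  10-0(✓)  10-1(✓)  100-(✓)  101-(✓)  111-(✓)
size-2^2 implicants → 1-1-  10--
Unchecked terms (primes): -011, -110, 01-0, 1-1-, 10--
Minterm coverage:
  m3 ⊆ -011 [E]
  m4 ⊆ 01-0 [E]
  m8 ⊆ 10-- [E]
  m9 ⊆ 10-- [E]
  m11 ⊆ -011,1-1-,10--
  m14 ⊆ -110,1-1-
E = {-011, 01-0, 10--}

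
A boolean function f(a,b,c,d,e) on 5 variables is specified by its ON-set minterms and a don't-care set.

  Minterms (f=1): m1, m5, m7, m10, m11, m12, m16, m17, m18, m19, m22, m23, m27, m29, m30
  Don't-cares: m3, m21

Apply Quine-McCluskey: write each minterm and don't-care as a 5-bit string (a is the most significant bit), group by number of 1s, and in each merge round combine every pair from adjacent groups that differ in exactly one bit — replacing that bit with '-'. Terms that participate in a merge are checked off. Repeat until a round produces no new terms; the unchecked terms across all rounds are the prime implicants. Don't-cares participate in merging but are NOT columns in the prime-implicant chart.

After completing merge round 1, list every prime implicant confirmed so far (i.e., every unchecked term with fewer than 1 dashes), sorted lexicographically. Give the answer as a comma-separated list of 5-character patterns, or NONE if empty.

01100

[col 0] 00001*, 00011*, 00101*, 00111*, 01010*, 01011*, 01100, 10000*, 10001*, 10010*, 10011*, 10101*, 10110*, 10111*, 11011*, 11101*, 11110*
[col 1] -0001*, -0011*, -0101*, -0111*, -1011*, 0-011*, 00-01*, 00-11*, 000-1*, 001-1*, 0101-, 1-011*, 1-101, 1-110, 10-01*, 10-10*, 10-11*, 100-0*, 100-1*, 1000-*, 1001-*, 101-1*, 1011-*
[col 2] --011, -0-01*, -0-11*, -00-1*, -01-1*, 00--1*, 10--1*, 10-1-, 100--
[col 3] -0--1
Prime implicants: --011, -0--1, 0101-, 01100, 1-101, 1-110, 10-1-, 100--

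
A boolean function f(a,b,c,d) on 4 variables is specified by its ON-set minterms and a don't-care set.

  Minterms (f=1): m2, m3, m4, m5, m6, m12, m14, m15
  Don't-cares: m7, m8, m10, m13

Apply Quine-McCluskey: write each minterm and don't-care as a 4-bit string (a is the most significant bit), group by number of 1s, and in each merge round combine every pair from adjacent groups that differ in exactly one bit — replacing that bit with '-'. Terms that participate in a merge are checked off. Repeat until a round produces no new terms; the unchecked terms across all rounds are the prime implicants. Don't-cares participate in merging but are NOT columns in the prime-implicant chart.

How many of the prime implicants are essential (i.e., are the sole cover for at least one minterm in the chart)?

2

size-2^0 implicants → 0010(✓)  0011(✓)  0100(✓)  0101(✓)  0110(✓)  0111(✓)  1000(✓)  1010(✓)  1100(✓)  1101(✓)  1110(✓)  1111(✓)
size-2^1 implicants → -010(✓)  -100(✓)  -101(✓)  -110(✓)  -111(✓)  0-10(✓)  0-11(✓)  001-(✓)  01-0(✓)  01-1(✓)  010-(✓)  011-(✓)  1-00(✓)  1-10(✓)  10-0(✓)  11-0(✓)  11-1(✓)  110-(✓)  111-(✓)
size-2^2 implicants → --10  -1-0(✓)  -1-1(✓)  -10-(✓)  -11-(✓)  0-1-  01--(✓)  1--0  11--(✓)
size-2^3 implicants → -1--
Unchecked terms (primes): --10, -1--, 0-1-, 1--0
Minterm coverage:
  m2 ⊆ --10,0-1-
  m3 ⊆ 0-1- [E]
  m4 ⊆ -1-- [E]
  m5 ⊆ -1-- [E]
  m6 ⊆ --10,-1--,0-1-
  m12 ⊆ -1--,1--0
  m14 ⊆ --10,-1--,1--0
  m15 ⊆ -1-- [E]
E = {-1--, 0-1-}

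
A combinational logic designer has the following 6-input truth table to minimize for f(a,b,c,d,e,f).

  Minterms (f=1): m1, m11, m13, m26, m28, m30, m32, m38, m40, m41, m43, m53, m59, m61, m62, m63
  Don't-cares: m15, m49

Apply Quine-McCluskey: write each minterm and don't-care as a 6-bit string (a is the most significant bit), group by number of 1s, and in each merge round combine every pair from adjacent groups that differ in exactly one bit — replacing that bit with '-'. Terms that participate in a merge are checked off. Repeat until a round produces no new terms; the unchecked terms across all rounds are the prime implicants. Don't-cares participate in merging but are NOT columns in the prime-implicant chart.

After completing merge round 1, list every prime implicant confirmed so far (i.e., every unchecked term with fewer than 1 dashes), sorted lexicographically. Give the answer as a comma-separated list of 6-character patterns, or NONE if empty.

[col 0] 000001, 001011*, 001101*, 001111*, 011010*, 011100*, 011110*, 100000*, 100110, 101000*, 101001*, 101011*, 110001*, 110101*, 111011*, 111101*, 111110*, 111111*
[col 1] -01011, -11110, 001-11, 0011-1, 011-10, 0111-0, 1-1011, 10-000, 1010-1, 10100-, 11-101, 110-01, 111-11, 1111-1, 11111-
Prime implicants: -01011, -11110, 000001, 001-11, 0011-1, 011-10, 0111-0, 1-1011, 10-000, 100110, 1010-1, 10100-, 11-101, 110-01, 111-11, 1111-1, 11111-

000001, 100110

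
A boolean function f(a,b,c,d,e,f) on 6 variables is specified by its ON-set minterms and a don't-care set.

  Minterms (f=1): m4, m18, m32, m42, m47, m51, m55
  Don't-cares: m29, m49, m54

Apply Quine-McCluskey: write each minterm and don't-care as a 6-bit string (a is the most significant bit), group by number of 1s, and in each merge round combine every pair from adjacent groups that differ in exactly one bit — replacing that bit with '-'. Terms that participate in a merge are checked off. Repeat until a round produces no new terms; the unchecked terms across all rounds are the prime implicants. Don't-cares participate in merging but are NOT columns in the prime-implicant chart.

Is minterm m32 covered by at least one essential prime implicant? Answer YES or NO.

Round 0: 000100 010010 011101 100000 101010 101111 110001✓ 110011✓ 110110✓ 110111✓
Round 1: 110-11 1100-1 11011-
PIs = {000100, 010010, 011101, 100000, 101010, 101111, 110-11, 1100-1, 11011-}
Coverage chart:
  m4: 000100 ←essential
  m18: 010010 ←essential
  m32: 100000 ←essential
  m42: 101010 ←essential
  m47: 101111 ←essential
  m51: 110-11,1100-1
  m55: 110-11,11011-
Essential: 000100, 010010, 100000, 101010, 101111

YES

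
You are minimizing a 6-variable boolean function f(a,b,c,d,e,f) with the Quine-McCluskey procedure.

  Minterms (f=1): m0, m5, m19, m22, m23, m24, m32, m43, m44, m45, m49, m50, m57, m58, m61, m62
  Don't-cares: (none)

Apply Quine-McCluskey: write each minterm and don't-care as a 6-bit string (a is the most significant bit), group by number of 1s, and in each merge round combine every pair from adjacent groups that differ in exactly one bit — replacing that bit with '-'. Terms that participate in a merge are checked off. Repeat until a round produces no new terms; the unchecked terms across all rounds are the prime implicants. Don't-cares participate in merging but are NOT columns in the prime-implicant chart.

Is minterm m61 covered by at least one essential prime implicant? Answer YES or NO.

size-2^0 implicants → 000000(✓)  000101  010011(✓)  010110(✓)  010111(✓)  011000  100000(✓)  101011  101100(✓)  101101(✓)  110001(✓)  110010(✓)  111001(✓)  111010(✓)  111101(✓)  111110(✓)
size-2^1 implicants → -00000  010-11  01011-  1-1101  10110-  11-001  11-010  111-01  111-10
Unchecked terms (primes): -00000, 000101, 010-11, 01011-, 011000, 1-1101, 101011, 10110-, 11-001, 11-010, 111-01, 111-10
Minterm coverage:
  m0 ⊆ -00000 [E]
  m5 ⊆ 000101 [E]
  m19 ⊆ 010-11 [E]
  m22 ⊆ 01011- [E]
  m23 ⊆ 010-11,01011-
  m24 ⊆ 011000 [E]
  m32 ⊆ -00000 [E]
  m43 ⊆ 101011 [E]
  m44 ⊆ 10110- [E]
  m45 ⊆ 1-1101,10110-
  m49 ⊆ 11-001 [E]
  m50 ⊆ 11-010 [E]
  m57 ⊆ 11-001,111-01
  m58 ⊆ 11-010,111-10
  m61 ⊆ 1-1101,111-01
  m62 ⊆ 111-10 [E]
E = {-00000, 000101, 010-11, 01011-, 011000, 101011, 10110-, 11-001, 11-010, 111-10}

NO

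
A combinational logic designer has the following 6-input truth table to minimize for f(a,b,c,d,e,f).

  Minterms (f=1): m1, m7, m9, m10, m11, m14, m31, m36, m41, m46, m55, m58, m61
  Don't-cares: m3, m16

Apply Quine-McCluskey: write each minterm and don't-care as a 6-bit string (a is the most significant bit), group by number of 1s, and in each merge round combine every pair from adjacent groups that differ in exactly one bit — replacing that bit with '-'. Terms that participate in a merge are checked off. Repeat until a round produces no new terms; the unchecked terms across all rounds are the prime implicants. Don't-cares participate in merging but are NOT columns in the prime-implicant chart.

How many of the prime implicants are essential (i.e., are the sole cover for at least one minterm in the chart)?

9

size-2^0 implicants → 000001(✓)  000011(✓)  000111(✓)  001001(✓)  001010(✓)  001011(✓)  001110(✓)  010000  011111  100100  101001(✓)  101110(✓)  110111  111010  111101
size-2^1 implicants → -01001  -01110  00-001(✓)  00-011(✓)  000-11  0000-1(✓)  001-10  0010-1(✓)  00101-
size-2^2 implicants → 00-0-1
Unchecked terms (primes): -01001, -01110, 00-0-1, 000-11, 001-10, 00101-, 010000, 011111, 100100, 110111, 111010, 111101
Minterm coverage:
  m1 ⊆ 00-0-1 [E]
  m7 ⊆ 000-11 [E]
  m9 ⊆ -01001,00-0-1
  m10 ⊆ 001-10,00101-
  m11 ⊆ 00-0-1,00101-
  m14 ⊆ -01110,001-10
  m31 ⊆ 011111 [E]
  m36 ⊆ 100100 [E]
  m41 ⊆ -01001 [E]
  m46 ⊆ -01110 [E]
  m55 ⊆ 110111 [E]
  m58 ⊆ 111010 [E]
  m61 ⊆ 111101 [E]
E = {-01001, -01110, 00-0-1, 000-11, 011111, 100100, 110111, 111010, 111101}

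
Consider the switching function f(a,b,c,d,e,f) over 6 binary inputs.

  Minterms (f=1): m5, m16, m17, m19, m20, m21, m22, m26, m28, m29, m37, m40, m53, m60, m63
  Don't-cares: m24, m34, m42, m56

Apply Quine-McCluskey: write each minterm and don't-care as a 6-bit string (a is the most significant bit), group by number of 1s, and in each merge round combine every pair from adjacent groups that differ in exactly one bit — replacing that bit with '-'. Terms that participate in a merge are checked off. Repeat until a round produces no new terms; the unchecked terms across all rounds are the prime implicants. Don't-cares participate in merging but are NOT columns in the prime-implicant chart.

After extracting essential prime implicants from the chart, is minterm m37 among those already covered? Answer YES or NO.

[col 0] 000101*, 010000*, 010001*, 010011*, 010100*, 010101*, 010110*, 011000*, 011010*, 011100*, 011101*, 100010*, 100101*, 101000*, 101010*, 110101*, 111000*, 111100*, 111111
[col 1] -00101*, -10101*, -11000*, -11100*, 0-0101*, 01-000*, 01-100*, 01-101*, 010-00*, 010-01*, 0100-1, 01000-*, 0101-0, 01010-*, 011-00*, 0110-0, 01110-*, 1-0101*, 1-1000, 10-010, 1010-0, 111-00*
[col 2] --0101, -11-00, 01--00, 01-10-, 010-0-
Prime implicants: --0101, -11-00, 01--00, 01-10-, 010-0-, 0100-1, 0101-0, 0110-0, 1-1000, 10-010, 1010-0, 111111
PI chart (minterm → PIs covering it):
  5 | --0101  (sole → essential)
  16 | 01--00,010-0-
  17 | 010-0-,0100-1
  19 | 0100-1  (sole → essential)
  20 | 01--00,01-10-,010-0-,0101-0
  21 | --0101,01-10-,010-0-
  22 | 0101-0  (sole → essential)
  26 | 0110-0  (sole → essential)
  28 | -11-00,01--00,01-10-
  29 | 01-10-  (sole → essential)
  37 | --0101  (sole → essential)
  40 | 1-1000,1010-0
  53 | --0101  (sole → essential)
  60 | -11-00  (sole → essential)
  63 | 111111  (sole → essential)
Essential prime implicants: --0101, -11-00, 01-10-, 0100-1, 0101-0, 0110-0, 111111

YES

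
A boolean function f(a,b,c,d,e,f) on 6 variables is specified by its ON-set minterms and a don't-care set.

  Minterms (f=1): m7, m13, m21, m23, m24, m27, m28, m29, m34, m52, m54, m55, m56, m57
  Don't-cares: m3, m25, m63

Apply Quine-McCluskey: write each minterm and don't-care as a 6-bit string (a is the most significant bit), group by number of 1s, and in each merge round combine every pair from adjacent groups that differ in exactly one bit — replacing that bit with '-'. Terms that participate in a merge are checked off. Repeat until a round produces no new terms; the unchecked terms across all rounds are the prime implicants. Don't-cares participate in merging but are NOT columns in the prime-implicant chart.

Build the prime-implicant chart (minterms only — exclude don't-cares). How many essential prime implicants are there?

[col 0] 000011*, 000111*, 001101*, 010101*, 010111*, 011000*, 011001*, 011011*, 011100*, 011101*, 100010, 110100*, 110110*, 110111*, 111000*, 111001*, 111111*
[col 1] -10111, -11000*, -11001*, 0-0111, 0-1101, 000-11, 01-101, 0101-1, 011-00*, 011-01*, 0110-1, 01100-*, 01110-*, 11-111, 1101-0, 11011-, 11100-*
[col 2] -1100-, 011-0-
Prime implicants: -10111, -1100-, 0-0111, 0-1101, 000-11, 01-101, 0101-1, 011-0-, 0110-1, 100010, 11-111, 1101-0, 11011-
PI chart (minterm → PIs covering it):
  7 | 0-0111,000-11
  13 | 0-1101  (sole → essential)
  21 | 01-101,0101-1
  23 | -10111,0-0111,0101-1
  24 | -1100-,011-0-
  27 | 0110-1  (sole → essential)
  28 | 011-0-  (sole → essential)
  29 | 0-1101,01-101,011-0-
  34 | 100010  (sole → essential)
  52 | 1101-0  (sole → essential)
  54 | 1101-0,11011-
  55 | -10111,11-111,11011-
  56 | -1100-  (sole → essential)
  57 | -1100-  (sole → essential)
Essential prime implicants: -1100-, 0-1101, 011-0-, 0110-1, 100010, 1101-0

6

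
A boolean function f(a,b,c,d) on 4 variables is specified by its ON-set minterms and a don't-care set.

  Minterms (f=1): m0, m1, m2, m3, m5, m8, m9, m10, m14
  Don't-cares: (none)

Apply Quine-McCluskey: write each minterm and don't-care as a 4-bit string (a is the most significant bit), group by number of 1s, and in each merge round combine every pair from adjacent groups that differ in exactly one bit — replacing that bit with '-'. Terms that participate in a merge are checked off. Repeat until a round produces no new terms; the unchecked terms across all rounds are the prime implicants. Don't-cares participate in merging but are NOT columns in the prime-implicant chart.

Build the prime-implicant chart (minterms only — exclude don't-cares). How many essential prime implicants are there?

4

Round 0: 0000✓ 0001✓ 0010✓ 0011✓ 0101✓ 1000✓ 1001✓ 1010✓ 1110✓
Round 1: -000✓ -001✓ -010✓ 0-01 00-0✓ 00-1✓ 000-✓ 001-✓ 1-10 10-0✓ 100-✓
Round 2: -0-0 -00- 00--
PIs = {-0-0, -00-, 0-01, 00--, 1-10}
Coverage chart:
  m0: -0-0,-00-,00--
  m1: -00-,0-01,00--
  m2: -0-0,00--
  m3: 00-- ←essential
  m5: 0-01 ←essential
  m8: -0-0,-00-
  m9: -00- ←essential
  m10: -0-0,1-10
  m14: 1-10 ←essential
Essential: -00-, 0-01, 00--, 1-10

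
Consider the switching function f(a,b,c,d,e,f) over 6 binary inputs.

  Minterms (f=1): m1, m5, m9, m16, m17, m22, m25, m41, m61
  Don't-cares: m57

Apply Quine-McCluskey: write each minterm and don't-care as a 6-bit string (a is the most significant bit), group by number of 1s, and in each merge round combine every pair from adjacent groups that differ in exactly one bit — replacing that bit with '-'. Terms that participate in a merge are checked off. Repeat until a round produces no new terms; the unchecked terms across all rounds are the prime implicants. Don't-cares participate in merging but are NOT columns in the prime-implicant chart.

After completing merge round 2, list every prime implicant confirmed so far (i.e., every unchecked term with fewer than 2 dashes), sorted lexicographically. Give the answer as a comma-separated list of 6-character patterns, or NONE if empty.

Round 0: 000001✓ 000101✓ 001001✓ 010000✓ 010001✓ 010110 011001✓ 101001✓ 111001✓ 111101✓
Round 1: -01001✓ -11001✓ 0-0001✓ 0-1001✓ 00-001✓ 000-01 01-001✓ 01000- 1-1001✓ 111-01
Round 2: --1001 0--001
PIs = {--1001, 0--001, 000-01, 01000-, 010110, 111-01}

000-01, 01000-, 010110, 111-01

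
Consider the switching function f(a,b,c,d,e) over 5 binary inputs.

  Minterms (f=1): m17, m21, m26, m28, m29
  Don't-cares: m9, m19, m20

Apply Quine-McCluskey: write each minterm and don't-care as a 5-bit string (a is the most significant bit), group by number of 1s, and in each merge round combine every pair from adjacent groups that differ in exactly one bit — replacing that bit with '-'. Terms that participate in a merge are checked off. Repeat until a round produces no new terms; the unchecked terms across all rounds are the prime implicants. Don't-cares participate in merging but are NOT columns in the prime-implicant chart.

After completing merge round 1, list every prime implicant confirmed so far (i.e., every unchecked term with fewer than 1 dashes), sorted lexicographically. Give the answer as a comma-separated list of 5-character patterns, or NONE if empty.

[col 0] 01001, 10001*, 10011*, 10100*, 10101*, 11010, 11100*, 11101*
[col 1] 1-100*, 1-101*, 10-01, 100-1, 1010-*, 1110-*
[col 2] 1-10-
Prime implicants: 01001, 1-10-, 10-01, 100-1, 11010

01001, 11010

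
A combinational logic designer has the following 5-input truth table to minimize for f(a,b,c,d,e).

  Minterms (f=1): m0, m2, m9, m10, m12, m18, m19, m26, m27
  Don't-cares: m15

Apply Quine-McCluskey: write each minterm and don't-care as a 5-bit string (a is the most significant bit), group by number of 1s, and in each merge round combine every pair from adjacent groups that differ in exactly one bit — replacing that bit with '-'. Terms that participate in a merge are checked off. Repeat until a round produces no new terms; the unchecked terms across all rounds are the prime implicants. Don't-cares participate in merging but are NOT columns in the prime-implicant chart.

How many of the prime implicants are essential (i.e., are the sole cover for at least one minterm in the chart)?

5

Round 0: 00000✓ 00010✓ 01001 01010✓ 01100 01111 10010✓ 10011✓ 11010✓ 11011✓
Round 1: -0010✓ -1010✓ 0-010✓ 000-0 1-010✓ 1-011✓ 1001-✓ 1101-✓
Round 2: --010 1-01-
PIs = {--010, 000-0, 01001, 01100, 01111, 1-01-}
Coverage chart:
  m0: 000-0 ←essential
  m2: --010,000-0
  m9: 01001 ←essential
  m10: --010 ←essential
  m12: 01100 ←essential
  m18: --010,1-01-
  m19: 1-01- ←essential
  m26: --010,1-01-
  m27: 1-01- ←essential
Essential: --010, 000-0, 01001, 01100, 1-01-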